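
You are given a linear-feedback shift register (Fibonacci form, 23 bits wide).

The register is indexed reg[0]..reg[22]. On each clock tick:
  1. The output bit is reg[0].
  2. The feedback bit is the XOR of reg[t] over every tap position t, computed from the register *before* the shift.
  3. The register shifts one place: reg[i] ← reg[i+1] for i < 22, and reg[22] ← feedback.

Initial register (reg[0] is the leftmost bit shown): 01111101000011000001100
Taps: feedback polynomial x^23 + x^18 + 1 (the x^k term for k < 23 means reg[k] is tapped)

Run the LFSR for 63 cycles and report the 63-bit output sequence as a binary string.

011111010000110000011000001110111100011000000000011101000010110

k : reg_k → out_k, fb_k
0: 01111101000011000001100 → 0, fb=0
1: 11111010000110000011000 → 1, fb=0
2: 11110100001100000110000 → 1, fb=0
3: 11101000011000001100000 → 1, fb=1
4: 11010000110000011000001 → 1, fb=1
5: 10100001100000110000011 → 1, fb=1
6: 01000011000001100000111 → 0, fb=0
7: 10000110000011000001110 → 1, fb=1
8: 00001100000110000011101 → 0, fb=1
9: 00011000001100000111011 → 0, fb=1
10: 00110000011000001110111 → 0, fb=1
11: 01100000110000011101111 → 0, fb=0
12: 11000001100000111011110 → 1, fb=0
13: 10000011000001110111100 → 1, fb=0
14: 00000110000011101111000 → 0, fb=1
15: 00001100000111011110001 → 0, fb=1
16: 00011000001110111100011 → 0, fb=0
17: 00110000011101111000110 → 0, fb=0
18: 01100000111011110001100 → 0, fb=0
19: 11000001110111100011000 → 1, fb=0
20: 10000011101111000110000 → 1, fb=0
21: 00000111011110001100000 → 0, fb=0
22: 00001110111100011000000 → 0, fb=0
23: 00011101111000110000000 → 0, fb=0
24: 00111011110001100000000 → 0, fb=0
25: 01110111100011000000000 → 0, fb=0
26: 11101111000110000000000 → 1, fb=1
27: 11011110001100000000001 → 1, fb=1
28: 10111100011000000000011 → 1, fb=1
29: 01111000110000000000111 → 0, fb=0
30: 11110001100000000001110 → 1, fb=1
31: 11100011000000000011101 → 1, fb=0
32: 11000110000000000111010 → 1, fb=0
33: 10001100000000001110100 → 1, fb=0
34: 00011000000000011101000 → 0, fb=0
35: 00110000000000111010000 → 0, fb=1
36: 01100000000001110100001 → 0, fb=0
37: 11000000000011101000010 → 1, fb=1
38: 10000000000111010000101 → 1, fb=1
39: 00000000001110100001011 → 0, fb=0
40: 00000000011101000010110 → 0, fb=1
41: 00000000111010000101101 → 0, fb=0
42: 00000001110100001011010 → 0, fb=1
43: 00000011101000010110101 → 0, fb=1
44: 00000111010000101101011 → 0, fb=0
45: 00001110100001011010110 → 0, fb=1
46: 00011101000010110101101 → 0, fb=0
47: 00111010000101101011010 → 0, fb=1
48: 01110100001011010110101 → 0, fb=1
49: 11101000010110101101011 → 1, fb=1
50: 11010000101101011010111 → 1, fb=0
51: 10100001011010110101110 → 1, fb=1
52: 01000010110101101011101 → 0, fb=1
53: 10000101101011010111011 → 1, fb=0
54: 00001011010110101110110 → 0, fb=1
55: 00010110101101011101101 → 0, fb=0
56: 00101101011010111011010 → 0, fb=1
57: 01011010110101110110101 → 0, fb=1
58: 10110101101011101101011 → 1, fb=1
59: 01101011010111011010111 → 0, fb=1
60: 11010110101110110101111 → 1, fb=1
61: 10101101011101101011111 → 1, fb=0
62: 01011010111011010111110 → 0, fb=1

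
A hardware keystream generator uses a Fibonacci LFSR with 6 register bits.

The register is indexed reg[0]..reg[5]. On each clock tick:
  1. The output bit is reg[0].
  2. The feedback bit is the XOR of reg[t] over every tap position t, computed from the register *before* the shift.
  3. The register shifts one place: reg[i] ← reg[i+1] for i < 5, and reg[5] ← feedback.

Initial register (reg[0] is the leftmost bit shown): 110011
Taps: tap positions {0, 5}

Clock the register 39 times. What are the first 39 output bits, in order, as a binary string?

tick  register→output (feedback)
  0  110011→1 (0)
  1  100110→1 (1)
  2  001101→0 (1)
  3  011011→0 (1)
  4  110111→1 (0)
  5  101110→1 (1)
  6  011101→0 (1)
  7  111011→1 (0)
  8  110110→1 (1)
  9  101101→1 (0)
 10  011010→0 (0)
 11  110100→1 (1)
 12  101001→1 (0)
 13  010010→0 (0)
 14  100100→1 (1)
 15  001001→0 (1)
 16  010011→0 (1)
 17  100111→1 (0)
 18  001110→0 (0)
 19  011100→0 (0)
 20  111000→1 (1)
 21  110001→1 (0)
 22  100010→1 (1)
 23  000101→0 (1)
 24  001011→0 (1)
 25  010111→0 (1)
 26  101111→1 (0)
 27  011110→0 (0)
 28  111100→1 (1)
 29  111001→1 (0)
 30  110010→1 (1)
 31  100101→1 (0)
 32  001010→0 (0)
 33  010100→0 (0)
 34  101000→1 (1)
 35  010001→0 (1)
 36  100011→1 (0)
 37  000110→0 (0)
 38  001100→0 (0)

110011011101101001001110001011110010100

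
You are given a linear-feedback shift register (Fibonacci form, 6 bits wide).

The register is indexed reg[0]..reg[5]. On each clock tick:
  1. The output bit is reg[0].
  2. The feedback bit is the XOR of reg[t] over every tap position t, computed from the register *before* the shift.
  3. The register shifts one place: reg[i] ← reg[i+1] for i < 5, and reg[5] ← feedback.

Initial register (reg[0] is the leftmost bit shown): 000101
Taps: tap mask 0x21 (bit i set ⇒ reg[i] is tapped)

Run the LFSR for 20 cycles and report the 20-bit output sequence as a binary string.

00010111100101000110

k : reg_k → out_k, fb_k
0: 000101 → 0, fb=1
1: 001011 → 0, fb=1
2: 010111 → 0, fb=1
3: 101111 → 1, fb=0
4: 011110 → 0, fb=0
5: 111100 → 1, fb=1
6: 111001 → 1, fb=0
7: 110010 → 1, fb=1
8: 100101 → 1, fb=0
9: 001010 → 0, fb=0
10: 010100 → 0, fb=0
11: 101000 → 1, fb=1
12: 010001 → 0, fb=1
13: 100011 → 1, fb=0
14: 000110 → 0, fb=0
15: 001100 → 0, fb=0
16: 011000 → 0, fb=0
17: 110000 → 1, fb=1
18: 100001 → 1, fb=0
19: 000010 → 0, fb=0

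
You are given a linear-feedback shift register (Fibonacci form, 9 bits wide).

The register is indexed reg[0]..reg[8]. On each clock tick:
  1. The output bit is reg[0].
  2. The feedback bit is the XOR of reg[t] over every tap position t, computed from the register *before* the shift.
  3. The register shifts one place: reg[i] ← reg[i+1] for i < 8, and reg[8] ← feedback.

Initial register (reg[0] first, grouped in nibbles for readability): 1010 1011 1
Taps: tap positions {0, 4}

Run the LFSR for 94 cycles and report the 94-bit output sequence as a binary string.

step | reg (before) | out | fb
   0 | 101010111 | 1 | 0
   1 | 010101110 | 0 | 0
   2 | 101011100 | 1 | 0
   3 | 010111000 | 0 | 1
   4 | 101110001 | 1 | 0
   5 | 011100010 | 0 | 0
   6 | 111000100 | 1 | 1
   7 | 110001001 | 1 | 1
   8 | 100010011 | 1 | 0
   9 | 000100110 | 0 | 0
  10 | 001001100 | 0 | 0
  11 | 010011000 | 0 | 1
  12 | 100110001 | 1 | 0
  13 | 001100010 | 0 | 0
  14 | 011000100 | 0 | 0
  15 | 110001000 | 1 | 1
  16 | 100010001 | 1 | 0
  17 | 000100010 | 0 | 0
  18 | 001000100 | 0 | 0
  19 | 010001000 | 0 | 0
  20 | 100010000 | 1 | 0
  21 | 000100000 | 0 | 0
  22 | 001000000 | 0 | 0
  23 | 010000000 | 0 | 0
  24 | 100000000 | 1 | 1
  25 | 000000001 | 0 | 0
  26 | 000000010 | 0 | 0
  27 | 000000100 | 0 | 0
  28 | 000001000 | 0 | 0
  29 | 000010000 | 0 | 1
  30 | 000100001 | 0 | 0
  31 | 001000010 | 0 | 0
  32 | 010000100 | 0 | 0
  33 | 100001000 | 1 | 1
  34 | 000010001 | 0 | 1
  35 | 000100011 | 0 | 0
  36 | 001000110 | 0 | 0
  37 | 010001100 | 0 | 0
  38 | 100011000 | 1 | 0
  39 | 000110000 | 0 | 1
  40 | 001100001 | 0 | 0
  41 | 011000010 | 0 | 0
  42 | 110000100 | 1 | 1
  43 | 100001001 | 1 | 1
  44 | 000010011 | 0 | 1
  45 | 000100111 | 0 | 0
  46 | 001001110 | 0 | 0
  47 | 010011100 | 0 | 1
  48 | 100111001 | 1 | 0
  49 | 001110010 | 0 | 1
  50 | 011100101 | 0 | 0
  51 | 111001010 | 1 | 1
  52 | 110010101 | 1 | 0
  53 | 100101010 | 1 | 1
  54 | 001010101 | 0 | 1
  55 | 010101011 | 0 | 0
  56 | 101010110 | 1 | 0
  57 | 010101100 | 0 | 0
  58 | 101011000 | 1 | 0
  59 | 010110000 | 0 | 1
  60 | 101100001 | 1 | 1
  61 | 011000011 | 0 | 0
  62 | 110000110 | 1 | 1
  63 | 100001101 | 1 | 1
  64 | 000011011 | 0 | 1
  65 | 000110111 | 0 | 1
  66 | 001101111 | 0 | 0
  67 | 011011110 | 0 | 1
  68 | 110111101 | 1 | 0
  69 | 101111010 | 1 | 0
  70 | 011110100 | 0 | 1
  71 | 111101001 | 1 | 1
  72 | 111010011 | 1 | 0
  73 | 110100110 | 1 | 1
  74 | 101001101 | 1 | 1
  75 | 010011011 | 0 | 1
  76 | 100110111 | 1 | 0
  77 | 001101110 | 0 | 0
  78 | 011011100 | 0 | 1
  79 | 110111001 | 1 | 0
  80 | 101110010 | 1 | 0
  81 | 011100100 | 0 | 0
  82 | 111001000 | 1 | 1
  83 | 110010001 | 1 | 0
  84 | 100100010 | 1 | 1
  85 | 001000101 | 0 | 0
  86 | 010001010 | 0 | 0
  87 | 100010100 | 1 | 0
  88 | 000101000 | 0 | 0
  89 | 001010000 | 0 | 1
  90 | 010100001 | 0 | 0
  91 | 101000010 | 1 | 1
  92 | 010000101 | 0 | 0
  93 | 100001010 | 1 | 1

1010101110001001100010001000000001000010001100001001110010101011000011011110100110111001000101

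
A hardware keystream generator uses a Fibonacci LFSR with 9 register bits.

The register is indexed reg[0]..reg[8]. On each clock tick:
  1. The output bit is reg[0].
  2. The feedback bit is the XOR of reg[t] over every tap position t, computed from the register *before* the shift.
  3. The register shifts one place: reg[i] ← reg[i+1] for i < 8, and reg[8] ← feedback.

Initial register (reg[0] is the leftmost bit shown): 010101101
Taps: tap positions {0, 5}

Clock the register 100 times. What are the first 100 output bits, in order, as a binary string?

step | reg (before) | out | fb
   0 | 010101101 | 0 | 1
   1 | 101011011 | 1 | 0
   2 | 010110110 | 0 | 0
   3 | 101101100 | 1 | 0
   4 | 011011000 | 0 | 1
   5 | 110110001 | 1 | 1
   6 | 101100011 | 1 | 1
   7 | 011000111 | 0 | 0
   8 | 110001110 | 1 | 0
   9 | 100011100 | 1 | 0
  10 | 000111000 | 0 | 1
  11 | 001110001 | 0 | 0
  12 | 011100010 | 0 | 0
  13 | 111000100 | 1 | 1
  14 | 110001001 | 1 | 0
  15 | 100010010 | 1 | 1
  16 | 000100101 | 0 | 0
  17 | 001001010 | 0 | 1
  18 | 010010101 | 0 | 0
  19 | 100101010 | 1 | 0
  20 | 001010100 | 0 | 0
  21 | 010101000 | 0 | 1
  22 | 101010001 | 1 | 1
  23 | 010100011 | 0 | 0
  24 | 101000110 | 1 | 1
  25 | 010001101 | 0 | 1
  26 | 100011011 | 1 | 0
  27 | 000110110 | 0 | 0
  28 | 001101100 | 0 | 1
  29 | 011011001 | 0 | 1
  30 | 110110011 | 1 | 1
  31 | 101100111 | 1 | 1
  32 | 011001111 | 0 | 1
  33 | 110011111 | 1 | 0
  34 | 100111110 | 1 | 0
  35 | 001111100 | 0 | 1
  36 | 011111001 | 0 | 1
  37 | 111110011 | 1 | 1
  38 | 111100111 | 1 | 1
  39 | 111001111 | 1 | 0
  40 | 110011110 | 1 | 0
  41 | 100111100 | 1 | 0
  42 | 001111000 | 0 | 1
  43 | 011110001 | 0 | 0
  44 | 111100010 | 1 | 1
  45 | 111000101 | 1 | 1
  46 | 110001011 | 1 | 0
  47 | 100010110 | 1 | 1
  48 | 000101101 | 0 | 1
  49 | 001011011 | 0 | 1
  50 | 010110111 | 0 | 0
  51 | 101101110 | 1 | 0
  52 | 011011100 | 0 | 1
  53 | 110111001 | 1 | 0
  54 | 101110010 | 1 | 1
  55 | 011100101 | 0 | 0
  56 | 111001010 | 1 | 0
  57 | 110010100 | 1 | 1
  58 | 100101001 | 1 | 0
  59 | 001010010 | 0 | 0
  60 | 010100100 | 0 | 0
  61 | 101001000 | 1 | 0
  62 | 010010000 | 0 | 0
  63 | 100100000 | 1 | 1
  64 | 001000001 | 0 | 0
  65 | 010000010 | 0 | 0
  66 | 100000100 | 1 | 1
  67 | 000001001 | 0 | 1
  68 | 000010011 | 0 | 0
  69 | 000100110 | 0 | 0
  70 | 001001100 | 0 | 1
  71 | 010011001 | 0 | 1
  72 | 100110011 | 1 | 1
  73 | 001100111 | 0 | 0
  74 | 011001110 | 0 | 1
  75 | 110011101 | 1 | 0
  76 | 100111010 | 1 | 0
  77 | 001110100 | 0 | 0
  78 | 011101000 | 0 | 1
  79 | 111010001 | 1 | 1
  80 | 110100011 | 1 | 1
  81 | 101000111 | 1 | 1
  82 | 010001111 | 0 | 1
  83 | 100011111 | 1 | 0
  84 | 000111110 | 0 | 1
  85 | 001111101 | 0 | 1
  86 | 011111011 | 0 | 1
  87 | 111110111 | 1 | 1
  88 | 111101111 | 1 | 0
  89 | 111011110 | 1 | 0
  90 | 110111100 | 1 | 0
  91 | 101111000 | 1 | 0
  92 | 011110000 | 0 | 0
  93 | 111100000 | 1 | 1
  94 | 111000001 | 1 | 1
  95 | 110000011 | 1 | 1
  96 | 100000111 | 1 | 1
  97 | 000001111 | 0 | 1
  98 | 000011111 | 0 | 1
  99 | 000111111 | 0 | 1

0101011011000111000100101010001101100111110011110001011011100101001000001001100111010001111101111000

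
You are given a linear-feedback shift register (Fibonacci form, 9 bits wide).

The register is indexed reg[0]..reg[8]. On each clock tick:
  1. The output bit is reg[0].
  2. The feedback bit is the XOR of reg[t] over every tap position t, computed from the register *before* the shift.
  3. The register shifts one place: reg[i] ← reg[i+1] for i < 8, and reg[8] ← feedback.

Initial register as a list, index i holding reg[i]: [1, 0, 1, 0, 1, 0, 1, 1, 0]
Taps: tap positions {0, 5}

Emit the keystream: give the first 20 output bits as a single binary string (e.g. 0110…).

10101011011000111000

tick  register→output (feedback)
  0  101010110→1 (1)
  1  010101101→0 (1)
  2  101011011→1 (0)
  3  010110110→0 (0)
  4  101101100→1 (0)
  5  011011000→0 (1)
  6  110110001→1 (1)
  7  101100011→1 (1)
  8  011000111→0 (0)
  9  110001110→1 (0)
 10  100011100→1 (0)
 11  000111000→0 (1)
 12  001110001→0 (0)
 13  011100010→0 (0)
 14  111000100→1 (1)
 15  110001001→1 (0)
 16  100010010→1 (1)
 17  000100101→0 (0)
 18  001001010→0 (1)
 19  010010101→0 (0)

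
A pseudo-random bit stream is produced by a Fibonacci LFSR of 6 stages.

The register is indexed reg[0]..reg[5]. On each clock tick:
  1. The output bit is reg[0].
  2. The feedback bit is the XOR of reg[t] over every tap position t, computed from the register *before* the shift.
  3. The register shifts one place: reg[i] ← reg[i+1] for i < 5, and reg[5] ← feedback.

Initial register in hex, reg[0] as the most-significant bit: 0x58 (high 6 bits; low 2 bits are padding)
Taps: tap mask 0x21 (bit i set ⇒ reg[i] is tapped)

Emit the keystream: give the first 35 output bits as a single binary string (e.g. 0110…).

01011001101110110100100111000101111

tick  register→output (feedback)
  0  010110→0 (0)
  1  101100→1 (1)
  2  011001→0 (1)
  3  110011→1 (0)
  4  100110→1 (1)
  5  001101→0 (1)
  6  011011→0 (1)
  7  110111→1 (0)
  8  101110→1 (1)
  9  011101→0 (1)
 10  111011→1 (0)
 11  110110→1 (1)
 12  101101→1 (0)
 13  011010→0 (0)
 14  110100→1 (1)
 15  101001→1 (0)
 16  010010→0 (0)
 17  100100→1 (1)
 18  001001→0 (1)
 19  010011→0 (1)
 20  100111→1 (0)
 21  001110→0 (0)
 22  011100→0 (0)
 23  111000→1 (1)
 24  110001→1 (0)
 25  100010→1 (1)
 26  000101→0 (1)
 27  001011→0 (1)
 28  010111→0 (1)
 29  101111→1 (0)
 30  011110→0 (0)
 31  111100→1 (1)
 32  111001→1 (0)
 33  110010→1 (1)
 34  100101→1 (0)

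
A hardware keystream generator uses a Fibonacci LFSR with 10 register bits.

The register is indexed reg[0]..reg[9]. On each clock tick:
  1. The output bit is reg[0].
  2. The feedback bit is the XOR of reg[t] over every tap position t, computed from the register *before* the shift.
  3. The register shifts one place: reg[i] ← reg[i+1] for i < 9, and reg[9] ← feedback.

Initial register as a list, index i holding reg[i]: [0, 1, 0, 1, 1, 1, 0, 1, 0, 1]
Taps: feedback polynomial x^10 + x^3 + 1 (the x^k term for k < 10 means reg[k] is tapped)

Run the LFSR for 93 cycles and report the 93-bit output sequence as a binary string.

010111010110110110000000011000001101100110000101011010111000110111111000100011110011110110110

k : reg_k → out_k, fb_k
0: 0101110101 → 0, fb=1
1: 1011101011 → 1, fb=0
2: 0111010110 → 0, fb=1
3: 1110101101 → 1, fb=1
4: 1101011011 → 1, fb=0
5: 1010110110 → 1, fb=1
6: 0101101101 → 0, fb=1
7: 1011011011 → 1, fb=0
8: 0110110110 → 0, fb=0
9: 1101101100 → 1, fb=0
10: 1011011000 → 1, fb=0
11: 0110110000 → 0, fb=0
12: 1101100000 → 1, fb=0
13: 1011000000 → 1, fb=0
14: 0110000000 → 0, fb=0
15: 1100000000 → 1, fb=1
16: 1000000001 → 1, fb=1
17: 0000000011 → 0, fb=0
18: 0000000110 → 0, fb=0
19: 0000001100 → 0, fb=0
20: 0000011000 → 0, fb=0
21: 0000110000 → 0, fb=0
22: 0001100000 → 0, fb=1
23: 0011000001 → 0, fb=1
24: 0110000011 → 0, fb=0
25: 1100000110 → 1, fb=1
26: 1000001101 → 1, fb=1
27: 0000011011 → 0, fb=0
28: 0000110110 → 0, fb=0
29: 0001101100 → 0, fb=1
30: 0011011001 → 0, fb=1
31: 0110110011 → 0, fb=0
32: 1101100110 → 1, fb=0
33: 1011001100 → 1, fb=0
34: 0110011000 → 0, fb=0
35: 1100110000 → 1, fb=1
36: 1001100001 → 1, fb=0
37: 0011000010 → 0, fb=1
38: 0110000101 → 0, fb=0
39: 1100001010 → 1, fb=1
40: 1000010101 → 1, fb=1
41: 0000101011 → 0, fb=0
42: 0001010110 → 0, fb=1
43: 0010101101 → 0, fb=0
44: 0101011010 → 0, fb=1
45: 1010110101 → 1, fb=1
46: 0101101011 → 0, fb=1
47: 1011010111 → 1, fb=0
48: 0110101110 → 0, fb=0
49: 1101011100 → 1, fb=0
50: 1010111000 → 1, fb=1
51: 0101110001 → 0, fb=1
52: 1011100011 → 1, fb=0
53: 0111000110 → 0, fb=1
54: 1110001101 → 1, fb=1
55: 1100011011 → 1, fb=1
56: 1000110111 → 1, fb=1
57: 0001101111 → 0, fb=1
58: 0011011111 → 0, fb=1
59: 0110111111 → 0, fb=0
60: 1101111110 → 1, fb=0
61: 1011111100 → 1, fb=0
62: 0111111000 → 0, fb=1
63: 1111110001 → 1, fb=0
64: 1111100010 → 1, fb=0
65: 1111000100 → 1, fb=0
66: 1110001000 → 1, fb=1
67: 1100010001 → 1, fb=1
68: 1000100011 → 1, fb=1
69: 0001000111 → 0, fb=1
70: 0010001111 → 0, fb=0
71: 0100011110 → 0, fb=0
72: 1000111100 → 1, fb=1
73: 0001111001 → 0, fb=1
74: 0011110011 → 0, fb=1
75: 0111100111 → 0, fb=1
76: 1111001111 → 1, fb=0
77: 1110011110 → 1, fb=1
78: 1100111101 → 1, fb=1
79: 1001111011 → 1, fb=0
80: 0011110110 → 0, fb=1
81: 0111101101 → 0, fb=1
82: 1111011011 → 1, fb=0
83: 1110110110 → 1, fb=1
84: 1101101101 → 1, fb=0
85: 1011011010 → 1, fb=0
86: 0110110100 → 0, fb=0
87: 1101101000 → 1, fb=0
88: 1011010000 → 1, fb=0
89: 0110100000 → 0, fb=0
90: 1101000000 → 1, fb=0
91: 1010000000 → 1, fb=1
92: 0100000001 → 0, fb=0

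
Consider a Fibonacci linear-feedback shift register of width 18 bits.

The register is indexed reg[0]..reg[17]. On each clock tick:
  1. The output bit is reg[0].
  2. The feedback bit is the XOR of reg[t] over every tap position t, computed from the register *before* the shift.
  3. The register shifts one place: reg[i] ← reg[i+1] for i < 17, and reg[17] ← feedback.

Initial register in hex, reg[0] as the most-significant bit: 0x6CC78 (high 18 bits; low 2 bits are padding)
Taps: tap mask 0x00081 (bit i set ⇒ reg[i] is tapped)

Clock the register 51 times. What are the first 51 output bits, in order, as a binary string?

k : reg_k → out_k, fb_k
0: 011011001100011110 → 0, fb=0
1: 110110011000111100 → 1, fb=0
2: 101100110001111000 → 1, fb=0
3: 011001100011110000 → 0, fb=0
4: 110011000111100000 → 1, fb=1
5: 100110001111000001 → 1, fb=1
6: 001100011110000011 → 0, fb=1
7: 011000111100000111 → 0, fb=1
8: 110001111000001111 → 1, fb=0
9: 100011110000011110 → 1, fb=0
10: 000111100000111100 → 0, fb=0
11: 001111000001111000 → 0, fb=0
12: 011110000011110000 → 0, fb=0
13: 111100000111100000 → 1, fb=1
14: 111000001111000001 → 1, fb=1
15: 110000011110000011 → 1, fb=0
16: 100000111100000110 → 1, fb=0
17: 000001111000001100 → 0, fb=1
18: 000011110000011001 → 0, fb=1
19: 000111100000110011 → 0, fb=0
20: 001111000001100110 → 0, fb=0
21: 011110000011001100 → 0, fb=0
22: 111100000110011000 → 1, fb=1
23: 111000001100110001 → 1, fb=1
24: 110000011001100011 → 1, fb=0
25: 100000110011000110 → 1, fb=0
26: 000001100110001100 → 0, fb=0
27: 000011001100011000 → 0, fb=0
28: 000110011000110000 → 0, fb=1
29: 001100110001100001 → 0, fb=1
30: 011001100011000011 → 0, fb=0
31: 110011000110000110 → 1, fb=1
32: 100110001100001101 → 1, fb=1
33: 001100011000011011 → 0, fb=1
34: 011000110000110111 → 0, fb=1
35: 110001100001101111 → 1, fb=1
36: 100011000011011111 → 1, fb=1
37: 000110000110111111 → 0, fb=0
38: 001100001101111110 → 0, fb=0
39: 011000011011111100 → 0, fb=1
40: 110000110111111001 → 1, fb=0
41: 100001101111110010 → 1, fb=1
42: 000011011111100101 → 0, fb=1
43: 000110111111001011 → 0, fb=1
44: 001101111110010111 → 0, fb=1
45: 011011111100101111 → 0, fb=1
46: 110111111001011111 → 1, fb=0
47: 101111110010111110 → 1, fb=0
48: 011111100101111100 → 0, fb=0
49: 111111001011111000 → 1, fb=1
50: 111110010111110001 → 1, fb=0

011011001100011110000011110000011001100011000011011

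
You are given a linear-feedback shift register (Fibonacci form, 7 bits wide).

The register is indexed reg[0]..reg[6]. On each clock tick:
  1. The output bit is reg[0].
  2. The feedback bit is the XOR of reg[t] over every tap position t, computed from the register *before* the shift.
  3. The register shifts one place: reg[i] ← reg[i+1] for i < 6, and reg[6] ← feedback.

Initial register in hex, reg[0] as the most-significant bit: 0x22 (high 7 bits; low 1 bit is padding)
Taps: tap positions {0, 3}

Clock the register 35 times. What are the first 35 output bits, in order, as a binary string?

00100010011000101110101101100000110

k : reg_k → out_k, fb_k
0: 0010001 → 0, fb=0
1: 0100010 → 0, fb=0
2: 1000100 → 1, fb=1
3: 0001001 → 0, fb=1
4: 0010011 → 0, fb=0
5: 0100110 → 0, fb=0
6: 1001100 → 1, fb=0
7: 0011000 → 0, fb=1
8: 0110001 → 0, fb=0
9: 1100010 → 1, fb=1
10: 1000101 → 1, fb=1
11: 0001011 → 0, fb=1
12: 0010111 → 0, fb=0
13: 0101110 → 0, fb=1
14: 1011101 → 1, fb=0
15: 0111010 → 0, fb=1
16: 1110101 → 1, fb=1
17: 1101011 → 1, fb=0
18: 1010110 → 1, fb=1
19: 0101101 → 0, fb=1
20: 1011011 → 1, fb=0
21: 0110110 → 0, fb=0
22: 1101100 → 1, fb=0
23: 1011000 → 1, fb=0
24: 0110000 → 0, fb=0
25: 1100000 → 1, fb=1
26: 1000001 → 1, fb=1
27: 0000011 → 0, fb=0
28: 0000110 → 0, fb=0
29: 0001100 → 0, fb=1
30: 0011001 → 0, fb=1
31: 0110011 → 0, fb=0
32: 1100110 → 1, fb=1
33: 1001101 → 1, fb=0
34: 0011010 → 0, fb=1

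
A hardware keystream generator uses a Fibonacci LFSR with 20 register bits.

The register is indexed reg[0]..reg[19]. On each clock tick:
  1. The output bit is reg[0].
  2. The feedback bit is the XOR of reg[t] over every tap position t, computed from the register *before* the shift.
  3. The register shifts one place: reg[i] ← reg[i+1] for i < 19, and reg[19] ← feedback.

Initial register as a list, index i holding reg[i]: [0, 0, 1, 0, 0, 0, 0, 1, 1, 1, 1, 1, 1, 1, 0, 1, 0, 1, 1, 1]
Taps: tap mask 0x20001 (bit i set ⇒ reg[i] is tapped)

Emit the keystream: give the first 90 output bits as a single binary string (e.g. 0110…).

k : reg_k → out_k, fb_k
0: 00100001111111010111 → 0, fb=1
1: 01000011111110101111 → 0, fb=1
2: 10000111111101011111 → 1, fb=0
3: 00001111111010111110 → 0, fb=1
4: 00011111110101111101 → 0, fb=1
5: 00111111101011111011 → 0, fb=0
6: 01111111010111110110 → 0, fb=1
7: 11111110101111101101 → 1, fb=0
8: 11111101011111011010 → 1, fb=1
9: 11111010111110110101 → 1, fb=0
10: 11110101111101101010 → 1, fb=1
11: 11101011111011010101 → 1, fb=0
12: 11010111110110101010 → 1, fb=1
13: 10101111101101010101 → 1, fb=0
14: 01011111011010101010 → 0, fb=0
15: 10111110110101010100 → 1, fb=0
16: 01111101101010101000 → 0, fb=0
17: 11111011010101010000 → 1, fb=1
18: 11110110101010100001 → 1, fb=1
19: 11101101010101000011 → 1, fb=1
20: 11011010101010000111 → 1, fb=0
21: 10110101010100001110 → 1, fb=0
22: 01101010101000011100 → 0, fb=1
23: 11010101010000111001 → 1, fb=1
24: 10101010100001110011 → 1, fb=1
25: 01010101000011100111 → 0, fb=1
26: 10101010000111001111 → 1, fb=0
27: 01010100001110011110 → 0, fb=1
28: 10101000011100111101 → 1, fb=0
29: 01010000111001111010 → 0, fb=0
30: 10100001110011110100 → 1, fb=0
31: 01000011100111101000 → 0, fb=0
32: 10000111001111010000 → 1, fb=1
33: 00001110011110100001 → 0, fb=0
34: 00011100111101000010 → 0, fb=0
35: 00111001111010000100 → 0, fb=1
36: 01110011110100001001 → 0, fb=0
37: 11100111101000010010 → 1, fb=1
38: 11001111010000100101 → 1, fb=0
39: 10011110100001001010 → 1, fb=1
40: 00111101000010010101 → 0, fb=1
41: 01111010000100101011 → 0, fb=0
42: 11110100001001010110 → 1, fb=0
43: 11101000010010101100 → 1, fb=0
44: 11010000100101011000 → 1, fb=1
45: 10100001001010110001 → 1, fb=1
46: 01000010010101100011 → 0, fb=0
47: 10000100101011000110 → 1, fb=0
48: 00001001010110001100 → 0, fb=1
49: 00010010101100011001 → 0, fb=0
50: 00100101011000110010 → 0, fb=0
51: 01001010110001100100 → 0, fb=1
52: 10010101100011001001 → 1, fb=1
53: 00101011000110010011 → 0, fb=0
54: 01010110001100100110 → 0, fb=1
55: 10101100011001001101 → 1, fb=0
56: 01011000110010011010 → 0, fb=0
57: 10110001100100110100 → 1, fb=0
58: 01100011001001101000 → 0, fb=0
59: 11000110010011010000 → 1, fb=1
60: 10001100100110100001 → 1, fb=1
61: 00011001001101000011 → 0, fb=0
62: 00110010011010000110 → 0, fb=1
63: 01100100110100001101 → 0, fb=1
64: 11001001101000011011 → 1, fb=1
65: 10010011010000110111 → 1, fb=0
66: 00100110100001101110 → 0, fb=1
67: 01001101000011011101 → 0, fb=1
68: 10011010000110111011 → 1, fb=1
69: 00110100001101110111 → 0, fb=1
70: 01101000011011101111 → 0, fb=1
71: 11010000110111011111 → 1, fb=0
72: 10100001101110111110 → 1, fb=0
73: 01000011011101111100 → 0, fb=1
74: 10000110111011111001 → 1, fb=1
75: 00001101110111110011 → 0, fb=0
76: 00011011101111100110 → 0, fb=1
77: 00110111011111001101 → 0, fb=1
78: 01101110111110011011 → 0, fb=0
79: 11011101111100110110 → 1, fb=0
80: 10111011111001101100 → 1, fb=0
81: 01110111110011011000 → 0, fb=0
82: 11101111100110110000 → 1, fb=1
83: 11011111001101100001 → 1, fb=1
84: 10111110011011000011 → 1, fb=1
85: 01111100110110000111 → 0, fb=1
86: 11111001101100001111 → 1, fb=0
87: 11110011011000011110 → 1, fb=0
88: 11100110110000111100 → 1, fb=0
89: 11001101100001111000 → 1, fb=1

001000011111110101111101101010101000011100111101000010010101100011001001101000011011101111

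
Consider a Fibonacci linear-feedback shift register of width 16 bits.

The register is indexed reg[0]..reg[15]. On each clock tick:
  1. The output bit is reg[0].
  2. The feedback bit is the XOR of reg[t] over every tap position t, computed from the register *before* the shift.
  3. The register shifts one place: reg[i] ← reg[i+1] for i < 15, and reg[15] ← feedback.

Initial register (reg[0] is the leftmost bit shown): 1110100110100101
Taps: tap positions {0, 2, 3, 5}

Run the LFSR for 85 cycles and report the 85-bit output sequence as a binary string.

tick  register→output (feedback)
  0  1110100110100101→1 (0)
  1  1101001101001010→1 (0)
  2  1010011010010100→1 (1)
  3  0100110100101001→0 (1)
  4  1001101001010011→1 (0)
  5  0011010010100110→0 (1)
  6  0110100101001101→0 (1)
  7  1101001010011011→1 (0)
  8  1010010100110110→1 (1)
  9  0100101001101101→0 (0)
 10  1001010011011010→1 (1)
 11  0010100110110101→0 (1)
 12  0101001101101011→0 (1)
 13  1010011011010111→1 (1)
 14  0100110110101111→0 (1)
 15  1001101101011111→1 (0)
 16  0011011010111110→0 (1)
 17  0110110101111101→0 (0)
 18  1101101011111010→1 (0)
 19  1011010111110100→1 (0)
 20  0110101111101000→0 (1)
 21  1101011111010001→1 (1)
 22  1010111110100011→1 (1)
 23  0101111101000111→0 (0)
 24  1011111010001110→1 (0)
 25  0111110100011100→0 (1)
 26  1111101000111001→1 (1)
 27  1111010001110011→1 (0)
 28  1110100011100110→1 (0)
 29  1101000111001100→1 (0)
 30  1010001110011000→1 (0)
 31  0100011100110000→0 (1)
 32  1000111001100001→1 (0)
 33  0001110011000010→0 (0)
 34  0011100110000100→0 (0)
 35  0111001100001000→0 (0)
 36  1110011000010000→1 (1)
 37  1100110000100001→1 (0)
 38  1001100001000010→1 (0)
 39  0011000010000100→0 (0)
 40  0110000100001000→0 (1)
 41  1100001000010001→1 (1)
 42  1000010000100011→1 (0)
 43  0000100001000110→0 (0)
 44  0001000010001100→0 (1)
 45  0010000100011001→0 (1)
 46  0100001000110011→0 (0)
 47  1000010001100110→1 (0)
 48  0000100011001100→0 (0)
 49  0001000110011000→0 (1)
 50  0010001100110001→0 (1)
 51  0100011001100011→0 (1)
 52  1000110011000111→1 (0)
 53  0001100110001110→0 (1)
 54  0011001100011101→0 (0)
 55  0110011000111010→0 (0)
 56  1100110001110100→1 (0)
 57  1001100011101000→1 (0)
 58  0011000111010000→0 (0)
 59  0110001110100000→0 (1)
 60  1100011101000001→1 (0)
 61  1000111010000010→1 (0)
 62  0001110100000100→0 (0)
 63  0011101000001000→0 (0)
 64  0111010000010000→0 (1)
 65  1110100000100001→1 (0)
 66  1101000001000010→1 (0)
 67  1010000010000100→1 (0)
 68  0100000100001000→0 (0)
 69  1000001000010000→1 (1)
 70  0000010000100001→0 (1)
 71  0000100001000011→0 (0)
 72  0001000010000110→0 (1)
 73  0010000100001101→0 (1)
 74  0100001000011011→0 (0)
 75  1000010000110110→1 (0)
 76  0000100001101100→0 (0)
 77  0001000011011000→0 (1)
 78  0010000110110001→0 (1)
 79  0100001101100011→0 (0)
 80  1000011011000110→1 (0)
 81  0000110110001100→0 (1)
 82  0001101100011001→0 (1)
 83  0011011000110011→0 (1)
 84  0110110001100111→0 (0)

1110100110100101001101101011111010001110011000010000100011001100011101000001000010000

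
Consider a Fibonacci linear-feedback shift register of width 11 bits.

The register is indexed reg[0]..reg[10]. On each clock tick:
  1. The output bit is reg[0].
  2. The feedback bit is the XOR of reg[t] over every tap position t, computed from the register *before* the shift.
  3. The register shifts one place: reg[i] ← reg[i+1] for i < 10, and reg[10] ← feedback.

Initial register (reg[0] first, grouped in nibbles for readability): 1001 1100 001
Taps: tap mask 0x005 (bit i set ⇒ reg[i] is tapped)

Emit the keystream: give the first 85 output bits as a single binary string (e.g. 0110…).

1001110000111101100110010111111110010000001110100001101001001110011011101111101010100

tick  register→output (feedback)
  0  10011100001→1 (1)
  1  00111000011→0 (1)
  2  01110000111→0 (1)
  3  11100001111→1 (0)
  4  11000011110→1 (1)
  5  10000111101→1 (1)
  6  00001111011→0 (0)
  7  00011110110→0 (0)
  8  00111101100→0 (1)
  9  01111011001→0 (1)
 10  11110110011→1 (0)
 11  11101100110→1 (0)
 12  11011001100→1 (1)
 13  10110011001→1 (0)
 14  01100110010→0 (1)
 15  11001100101→1 (1)
 16  10011001011→1 (1)
 17  00110010111→0 (1)
 18  01100101111→0 (1)
 19  11001011111→1 (1)
 20  10010111111→1 (1)
 21  00101111111→0 (1)
 22  01011111111→0 (0)
 23  10111111110→1 (0)
 24  01111111100→0 (1)
 25  11111111001→1 (0)
 26  11111110010→1 (0)
 27  11111100100→1 (0)
 28  11111001000→1 (0)
 29  11110010000→1 (0)
 30  11100100000→1 (0)
 31  11001000000→1 (1)
 32  10010000001→1 (1)
 33  00100000011→0 (1)
 34  01000000111→0 (0)
 35  10000001110→1 (1)
 36  00000011101→0 (0)
 37  00000111010→0 (0)
 38  00001110100→0 (0)
 39  00011101000→0 (0)
 40  00111010000→0 (1)
 41  01110100001→0 (1)
 42  11101000011→1 (0)
 43  11010000110→1 (1)
 44  10100001101→1 (0)
 45  01000011010→0 (0)
 46  10000110100→1 (1)
 47  00001101001→0 (0)
 48  00011010010→0 (0)
 49  00110100100→0 (1)
 50  01101001001→0 (1)
 51  11010010011→1 (1)
 52  10100100111→1 (0)
 53  01001001110→0 (0)
 54  10010011100→1 (1)
 55  00100111001→0 (1)
 56  01001110011→0 (0)
 57  10011100110→1 (1)
 58  00111001101→0 (1)
 59  01110011011→0 (1)
 60  11100110111→1 (0)
 61  11001101110→1 (1)
 62  10011011101→1 (1)
 63  00110111011→0 (1)
 64  01101110111→0 (1)
 65  11011101111→1 (1)
 66  10111011111→1 (0)
 67  01110111110→0 (1)
 68  11101111101→1 (0)
 69  11011111010→1 (1)
 70  10111110101→1 (0)
 71  01111101010→0 (1)
 72  11111010101→1 (0)
 73  11110101010→1 (0)
 74  11101010100→1 (0)
 75  11010101000→1 (1)
 76  10101010001→1 (0)
 77  01010100010→0 (0)
 78  10101000100→1 (0)
 79  01010001000→0 (0)
 80  10100010000→1 (0)
 81  01000100000→0 (0)
 82  10001000000→1 (1)
 83  00010000001→0 (0)
 84  00100000010→0 (1)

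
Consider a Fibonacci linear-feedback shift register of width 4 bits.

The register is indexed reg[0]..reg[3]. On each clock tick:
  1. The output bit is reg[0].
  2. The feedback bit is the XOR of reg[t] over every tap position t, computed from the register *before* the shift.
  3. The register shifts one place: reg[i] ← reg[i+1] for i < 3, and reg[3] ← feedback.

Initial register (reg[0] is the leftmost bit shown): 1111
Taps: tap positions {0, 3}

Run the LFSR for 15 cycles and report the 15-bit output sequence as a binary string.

tick  register→output (feedback)
  0  1111→1 (0)
  1  1110→1 (1)
  2  1101→1 (0)
  3  1010→1 (1)
  4  0101→0 (1)
  5  1011→1 (0)
  6  0110→0 (0)
  7  1100→1 (1)
  8  1001→1 (0)
  9  0010→0 (0)
 10  0100→0 (0)
 11  1000→1 (1)
 12  0001→0 (1)
 13  0011→0 (1)
 14  0111→0 (1)

111101011001000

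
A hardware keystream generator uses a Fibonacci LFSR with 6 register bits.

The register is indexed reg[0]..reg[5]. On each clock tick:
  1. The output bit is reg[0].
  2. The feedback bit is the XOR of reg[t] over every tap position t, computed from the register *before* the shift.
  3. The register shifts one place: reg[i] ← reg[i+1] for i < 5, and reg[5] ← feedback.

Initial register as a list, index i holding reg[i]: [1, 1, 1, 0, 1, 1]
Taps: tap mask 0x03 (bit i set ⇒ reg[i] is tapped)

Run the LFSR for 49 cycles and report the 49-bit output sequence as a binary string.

1110110011010101111110000010000110001010011110100

step | reg (before) | out | fb
   0 | 111011 | 1 | 0
   1 | 110110 | 1 | 0
   2 | 101100 | 1 | 1
   3 | 011001 | 0 | 1
   4 | 110011 | 1 | 0
   5 | 100110 | 1 | 1
   6 | 001101 | 0 | 0
   7 | 011010 | 0 | 1
   8 | 110101 | 1 | 0
   9 | 101010 | 1 | 1
  10 | 010101 | 0 | 1
  11 | 101011 | 1 | 1
  12 | 010111 | 0 | 1
  13 | 101111 | 1 | 1
  14 | 011111 | 0 | 1
  15 | 111111 | 1 | 0
  16 | 111110 | 1 | 0
  17 | 111100 | 1 | 0
  18 | 111000 | 1 | 0
  19 | 110000 | 1 | 0
  20 | 100000 | 1 | 1
  21 | 000001 | 0 | 0
  22 | 000010 | 0 | 0
  23 | 000100 | 0 | 0
  24 | 001000 | 0 | 0
  25 | 010000 | 0 | 1
  26 | 100001 | 1 | 1
  27 | 000011 | 0 | 0
  28 | 000110 | 0 | 0
  29 | 001100 | 0 | 0
  30 | 011000 | 0 | 1
  31 | 110001 | 1 | 0
  32 | 100010 | 1 | 1
  33 | 000101 | 0 | 0
  34 | 001010 | 0 | 0
  35 | 010100 | 0 | 1
  36 | 101001 | 1 | 1
  37 | 010011 | 0 | 1
  38 | 100111 | 1 | 1
  39 | 001111 | 0 | 0
  40 | 011110 | 0 | 1
  41 | 111101 | 1 | 0
  42 | 111010 | 1 | 0
  43 | 110100 | 1 | 0
  44 | 101000 | 1 | 1
  45 | 010001 | 0 | 1
  46 | 100011 | 1 | 1
  47 | 000111 | 0 | 0
  48 | 001110 | 0 | 0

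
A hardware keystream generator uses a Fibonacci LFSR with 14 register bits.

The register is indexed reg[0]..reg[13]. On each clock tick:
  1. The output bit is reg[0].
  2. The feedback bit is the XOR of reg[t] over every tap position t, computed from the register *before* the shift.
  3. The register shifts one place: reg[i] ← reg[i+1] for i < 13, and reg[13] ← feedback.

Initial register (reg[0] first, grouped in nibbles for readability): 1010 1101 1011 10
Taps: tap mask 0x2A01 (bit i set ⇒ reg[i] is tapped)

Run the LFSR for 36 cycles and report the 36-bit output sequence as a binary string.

step | reg (before) | out | fb
   0 | 10101101101110 | 1 | 0
   1 | 01011011011100 | 0 | 0
   2 | 10110110111000 | 1 | 0
   3 | 01101101110000 | 0 | 1
   4 | 11011011100001 | 1 | 0
   5 | 10110111000010 | 1 | 1
   6 | 01101110000101 | 0 | 0
   7 | 11011100001010 | 1 | 1
   8 | 10111000010101 | 1 | 0
   9 | 01110000101010 | 0 | 0
  10 | 11100001010100 | 1 | 1
  11 | 11000010101001 | 1 | 0
  12 | 10000101010010 | 1 | 0
  13 | 00001010100100 | 0 | 1
  14 | 00010101001001 | 0 | 1
  15 | 00101010010011 | 0 | 0
  16 | 01010100100110 | 0 | 1
  17 | 10101001001101 | 1 | 1
  18 | 01010010011011 | 0 | 0
  19 | 10100100110110 | 1 | 1
  20 | 01001001101101 | 0 | 0
  21 | 10010011011010 | 1 | 0
  22 | 00100110110100 | 0 | 0
  23 | 01001101101000 | 0 | 0
  24 | 10011011010000 | 1 | 0
  25 | 00110110100000 | 0 | 0
  26 | 01101101000000 | 0 | 0
  27 | 11011010000000 | 1 | 1
  28 | 10110100000001 | 1 | 0
  29 | 01101000000010 | 0 | 0
  30 | 11010000000100 | 1 | 0
  31 | 10100000001000 | 1 | 1
  32 | 01000000010001 | 0 | 0
  33 | 10000000100010 | 1 | 1
  34 | 00000001000101 | 0 | 0
  35 | 00000010001010 | 0 | 0

101011011011100001010100100110110100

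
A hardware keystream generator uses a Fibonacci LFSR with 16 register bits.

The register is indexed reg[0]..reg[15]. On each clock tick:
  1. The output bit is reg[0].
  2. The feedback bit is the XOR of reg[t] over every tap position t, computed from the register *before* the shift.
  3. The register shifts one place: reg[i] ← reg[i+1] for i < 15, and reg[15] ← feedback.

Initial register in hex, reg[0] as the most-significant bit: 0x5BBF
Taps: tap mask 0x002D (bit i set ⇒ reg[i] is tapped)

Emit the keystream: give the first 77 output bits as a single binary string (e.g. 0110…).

k : reg_k → out_k, fb_k
0: 0101101110111111 → 0, fb=1
1: 1011011101111111 → 1, fb=0
2: 0110111011111110 → 0, fb=0
3: 1101110111111100 → 1, fb=1
4: 1011101111111001 → 1, fb=1
5: 0111011111110011 → 0, fb=1
6: 1110111111100111 → 1, fb=1
7: 1101111111001111 → 1, fb=1
8: 1011111110011111 → 1, fb=0
9: 0111111100111110 → 0, fb=1
10: 1111111001111101 → 1, fb=0
11: 1111110011111010 → 1, fb=0
12: 1111100111110100 → 1, fb=1
13: 1111001111101001 → 1, fb=1
14: 1110011111010011 → 1, fb=1
15: 1100111110100111 → 1, fb=0
16: 1001111101001110 → 1, fb=1
17: 0011111010011101 → 0, fb=1
18: 0111110100111011 → 0, fb=1
19: 1111101001110111 → 1, fb=1
20: 1111010011101111 → 1, fb=0
21: 1110100111011110 → 1, fb=0
22: 1101001110111100 → 1, fb=0
23: 1010011101111000 → 1, fb=1
24: 0100111011110001 → 0, fb=1
25: 1001110111100011 → 1, fb=1
26: 0011101111000111 → 0, fb=0
27: 0111011110001110 → 0, fb=1
28: 1110111100011101 → 1, fb=1
29: 1101111000111011 → 1, fb=1
30: 1011110001110111 → 1, fb=0
31: 0111100011101110 → 0, fb=0
32: 1111000111011100 → 1, fb=1
33: 1110001110111001 → 1, fb=0
34: 1100011101110010 → 1, fb=0
35: 1000111011100100 → 1, fb=0
36: 0001110111001000 → 0, fb=0
37: 0011101110010000 → 0, fb=0
38: 0111011100100000 → 0, fb=1
39: 1110111001000001 → 1, fb=1
40: 1101110010000011 → 1, fb=1
41: 1011100100000111 → 1, fb=1
42: 0111001000001111 → 0, fb=0
43: 1110010000011110 → 1, fb=1
44: 1100100000111101 → 1, fb=1
45: 1001000001111011 → 1, fb=0
46: 0010000011110110 → 0, fb=1
47: 0100000111101101 → 0, fb=0
48: 1000001111011010 → 1, fb=1
49: 0000011110110101 → 0, fb=1
50: 0000111101101011 → 0, fb=1
51: 0001111011010111 → 0, fb=0
52: 0011110110101110 → 0, fb=1
53: 0111101101011101 → 0, fb=0
54: 1111011010111010 → 1, fb=0
55: 1110110101110100 → 1, fb=1
56: 1101101011101001 → 1, fb=0
57: 1011010111010010 → 1, fb=0
58: 0110101110100100 → 0, fb=1
59: 1101011101001001 → 1, fb=1
60: 1010111010010011 → 1, fb=1
61: 0101110100100111 → 0, fb=0
62: 1011101001001110 → 1, fb=1
63: 0111010010011101 → 0, fb=1
64: 1110100100111011 → 1, fb=0
65: 1101001001110110 → 1, fb=0
66: 1010010011101100 → 1, fb=1
67: 0100100111011001 → 0, fb=0
68: 1001001110110010 → 1, fb=0
69: 0010011101100100 → 0, fb=0
70: 0100111011001000 → 0, fb=1
71: 1001110110010001 → 1, fb=1
72: 0011101100100011 → 0, fb=0
73: 0111011001000110 → 0, fb=1
74: 1110110010001101 → 1, fb=1
75: 1101100100011011 → 1, fb=0
76: 1011001000110110 → 1, fb=1

01011011101111111001111101001110111100011101110010000011110110101110100100111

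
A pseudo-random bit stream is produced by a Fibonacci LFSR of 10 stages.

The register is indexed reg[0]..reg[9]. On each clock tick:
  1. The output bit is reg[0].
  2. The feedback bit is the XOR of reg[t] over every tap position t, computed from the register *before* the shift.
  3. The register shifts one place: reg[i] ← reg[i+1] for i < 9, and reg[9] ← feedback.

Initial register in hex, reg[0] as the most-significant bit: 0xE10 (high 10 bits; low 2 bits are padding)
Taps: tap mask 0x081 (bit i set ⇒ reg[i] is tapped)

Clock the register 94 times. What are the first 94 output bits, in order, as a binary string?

1110000100011011001000101001101111011101010111001100111011101110011101010011101000001111011011

tick  register→output (feedback)
  0  1110000100→1 (0)
  1  1100001000→1 (1)
  2  1000010001→1 (1)
  3  0000100011→0 (0)
  4  0001000110→0 (1)
  5  0010001101→0 (1)
  6  0100011011→0 (0)
  7  1000110110→1 (0)
  8  0001101100→0 (1)
  9  0011011001→0 (0)
 10  0110110010→0 (0)
 11  1101100100→1 (0)
 12  1011001000→1 (1)
 13  0110010001→0 (0)
 14  1100100010→1 (1)
 15  1001000101→1 (0)
 16  0010001010→0 (0)
 17  0100010100→0 (1)
 18  1000101001→1 (1)
 19  0001010011→0 (0)
 20  0010100110→0 (1)
 21  0101001101→0 (1)
 22  1010011011→1 (1)
 23  0100110111→0 (1)
 24  1001101111→1 (0)
 25  0011011110→0 (1)
 26  0110111101→0 (1)
 27  1101111011→1 (1)
 28  1011110111→1 (0)
 29  0111101110→0 (1)
 30  1111011101→1 (0)
 31  1110111010→1 (1)
 32  1101110101→1 (0)
 33  1011101010→1 (1)
 34  0111010101→0 (1)
 35  1110101011→1 (1)
 36  1101010111→1 (0)
 37  1010101110→1 (0)
 38  0101011100→0 (1)
 39  1010111001→1 (1)
 40  0101110011→0 (0)
 41  1011100110→1 (0)
 42  0111001100→0 (1)
 43  1110011001→1 (1)
 44  1100110011→1 (1)
 45  1001100111→1 (0)
 46  0011001110→0 (1)
 47  0110011101→0 (1)
 48  1100111011→1 (1)
 49  1001110111→1 (0)
 50  0011101110→0 (1)
 51  0111011101→0 (1)
 52  1110111011→1 (1)
 53  1101110111→1 (0)
 54  1011101110→1 (0)
 55  0111011100→0 (1)
 56  1110111001→1 (1)
 57  1101110011→1 (1)
 58  1011100111→1 (0)
 59  0111001110→0 (1)
 60  1110011101→1 (0)
 61  1100111010→1 (1)
 62  1001110101→1 (0)
 63  0011101010→0 (0)
 64  0111010100→0 (1)
 65  1110101001→1 (1)
 66  1101010011→1 (1)
 67  1010100111→1 (0)
 68  0101001110→0 (1)
 69  1010011101→1 (0)
 70  0100111010→0 (0)
 71  1001110100→1 (0)
 72  0011101000→0 (0)
 73  0111010000→0 (0)
 74  1110100000→1 (1)
 75  1101000001→1 (1)
 76  1010000011→1 (1)
 77  0100000111→0 (1)
 78  1000001111→1 (0)
 79  0000011110→0 (1)
 80  0000111101→0 (1)
 81  0001111011→0 (0)
 82  0011110110→0 (1)
 83  0111101101→0 (1)
 84  1111011011→1 (1)
 85  1110110111→1 (0)
 86  1101101110→1 (0)
 87  1011011100→1 (0)
 88  0110111000→0 (0)
 89  1101110000→1 (1)
 90  1011100001→1 (1)
 91  0111000011→0 (0)
 92  1110000110→1 (0)
 93  1100001100→1 (0)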